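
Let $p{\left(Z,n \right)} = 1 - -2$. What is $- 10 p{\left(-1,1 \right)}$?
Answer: $-30$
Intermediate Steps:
$p{\left(Z,n \right)} = 3$ ($p{\left(Z,n \right)} = 1 + 2 = 3$)
$- 10 p{\left(-1,1 \right)} = \left(-10\right) 3 = -30$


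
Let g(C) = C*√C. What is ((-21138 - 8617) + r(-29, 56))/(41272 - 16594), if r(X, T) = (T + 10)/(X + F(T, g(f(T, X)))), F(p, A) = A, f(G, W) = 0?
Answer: -862961/715662 ≈ -1.2058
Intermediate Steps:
g(C) = C^(3/2)
r(X, T) = (10 + T)/X (r(X, T) = (T + 10)/(X + 0^(3/2)) = (10 + T)/(X + 0) = (10 + T)/X)
((-21138 - 8617) + r(-29, 56))/(41272 - 16594) = ((-21138 - 8617) + (10 + 56)/(-29))/(41272 - 16594) = (-29755 - 1/29*66)/24678 = (-29755 - 66/29)*(1/24678) = -862961/29*1/24678 = -862961/715662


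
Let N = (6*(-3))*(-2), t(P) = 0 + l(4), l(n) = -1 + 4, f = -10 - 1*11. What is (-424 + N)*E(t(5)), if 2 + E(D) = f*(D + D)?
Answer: 49664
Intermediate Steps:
f = -21 (f = -10 - 11 = -21)
l(n) = 3
t(P) = 3 (t(P) = 0 + 3 = 3)
E(D) = -2 - 42*D (E(D) = -2 - 21*(D + D) = -2 - 42*D)
N = 36 (N = -18*(-2) = 36)
(-424 + N)*E(t(5)) = (-424 + 36)*(-2 - 42*3) = -388*(-2 - 126) = -388*(-128) = 49664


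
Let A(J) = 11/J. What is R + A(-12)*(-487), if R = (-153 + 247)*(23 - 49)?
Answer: -23971/12 ≈ -1997.6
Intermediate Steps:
R = -2444 (R = 94*(-26) = -2444)
R + A(-12)*(-487) = -2444 + (11/(-12))*(-487) = -2444 + (11*(-1/12))*(-487) = -2444 - 11/12*(-487) = -2444 + 5357/12 = -23971/12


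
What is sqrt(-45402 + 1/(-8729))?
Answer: I*sqrt(3459425421011)/8729 ≈ 213.08*I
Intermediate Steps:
sqrt(-45402 + 1/(-8729)) = sqrt(-45402 - 1/8729) = sqrt(-396314059/8729) = I*sqrt(3459425421011)/8729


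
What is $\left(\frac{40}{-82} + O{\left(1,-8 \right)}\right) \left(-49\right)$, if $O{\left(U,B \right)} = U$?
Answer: $- \frac{1029}{41} \approx -25.098$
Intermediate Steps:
$\left(\frac{40}{-82} + O{\left(1,-8 \right)}\right) \left(-49\right) = \left(\frac{40}{-82} + 1\right) \left(-49\right) = \left(40 \left(- \frac{1}{82}\right) + 1\right) \left(-49\right) = \left(- \frac{20}{41} + 1\right) \left(-49\right) = \frac{21}{41} \left(-49\right) = - \frac{1029}{41}$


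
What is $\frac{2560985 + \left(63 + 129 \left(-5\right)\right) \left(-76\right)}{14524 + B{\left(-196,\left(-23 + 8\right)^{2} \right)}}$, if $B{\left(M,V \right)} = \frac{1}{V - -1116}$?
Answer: $\frac{3493595997}{19476685} \approx 179.37$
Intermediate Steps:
$B{\left(M,V \right)} = \frac{1}{1116 + V}$ ($B{\left(M,V \right)} = \frac{1}{V + 1116} = \frac{1}{1116 + V}$)
$\frac{2560985 + \left(63 + 129 \left(-5\right)\right) \left(-76\right)}{14524 + B{\left(-196,\left(-23 + 8\right)^{2} \right)}} = \frac{2560985 + \left(63 + 129 \left(-5\right)\right) \left(-76\right)}{14524 + \frac{1}{1116 + \left(-23 + 8\right)^{2}}} = \frac{2560985 + \left(63 - 645\right) \left(-76\right)}{14524 + \frac{1}{1116 + \left(-15\right)^{2}}} = \frac{2560985 - -44232}{14524 + \frac{1}{1116 + 225}} = \frac{2560985 + 44232}{14524 + \frac{1}{1341}} = \frac{2605217}{14524 + \frac{1}{1341}} = \frac{2605217}{\frac{19476685}{1341}} = 2605217 \cdot \frac{1341}{19476685} = \frac{3493595997}{19476685}$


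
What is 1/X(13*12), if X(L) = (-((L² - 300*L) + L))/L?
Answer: 1/143 ≈ 0.0069930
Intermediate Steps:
X(L) = (-L² + 299*L)/L (X(L) = (-(L² - 299*L))/L = (-L² + 299*L)/L)
1/X(13*12) = 1/(299 - 13*12) = 1/(299 - 1*156) = 1/(299 - 156) = 1/143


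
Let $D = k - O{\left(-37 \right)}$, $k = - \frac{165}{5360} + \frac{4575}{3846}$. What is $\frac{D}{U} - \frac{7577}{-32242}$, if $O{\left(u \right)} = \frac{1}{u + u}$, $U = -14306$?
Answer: $\frac{1377490434060829}{5863605420288224} \approx 0.23492$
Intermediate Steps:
$k = \frac{796247}{687152}$ ($k = \left(-165\right) \frac{1}{5360} + 4575 \cdot \frac{1}{3846} = - \frac{33}{1072} + \frac{1525}{1282} = \frac{796247}{687152} \approx 1.1588$)
$O{\left(u \right)} = \frac{1}{2 u}$
$D = \frac{29804715}{25424624}$ ($D = \frac{796247}{687152} - \frac{1}{2 \left(-37\right)} = \frac{796247}{687152} - \frac{1}{2} \left(- \frac{1}{37}\right) = \frac{796247}{687152} - - \frac{1}{74} = \frac{796247}{687152} + \frac{1}{74} = \frac{29804715}{25424624} \approx 1.1723$)
$\frac{D}{U} - \frac{7577}{-32242} = \frac{29804715}{25424624 \left(-14306\right)} - \frac{7577}{-32242} = \frac{29804715}{25424624} \left(- \frac{1}{14306}\right) - - \frac{7577}{32242} = - \frac{29804715}{363724670944} + \frac{7577}{32242} = \frac{1377490434060829}{5863605420288224}$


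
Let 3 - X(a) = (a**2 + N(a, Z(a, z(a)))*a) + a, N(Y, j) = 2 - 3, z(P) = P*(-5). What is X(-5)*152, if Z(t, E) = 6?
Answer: -3344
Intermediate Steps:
z(P) = -5*P
N(Y, j) = -1
X(a) = 3 - a**2 (X(a) = 3 - ((a**2 - a) + a) = 3 - a**2)
X(-5)*152 = (3 - 1*(-5)**2)*152 = (3 - 1*25)*152 = (3 - 25)*152 = -22*152 = -3344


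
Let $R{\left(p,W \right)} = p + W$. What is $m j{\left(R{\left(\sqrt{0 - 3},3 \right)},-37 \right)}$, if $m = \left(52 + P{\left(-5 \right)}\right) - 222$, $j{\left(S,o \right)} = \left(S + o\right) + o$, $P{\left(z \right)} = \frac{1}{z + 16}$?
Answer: $\frac{132699}{11} - \frac{1869 i \sqrt{3}}{11} \approx 12064.0 - 294.29 i$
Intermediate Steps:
$P{\left(z \right)} = \frac{1}{16 + z}$
$R{\left(p,W \right)} = W + p$
$j{\left(S,o \right)} = S + 2 o$
$m = - \frac{1869}{11}$ ($m = \left(52 + \frac{1}{16 - 5}\right) - 222 = \left(52 + \frac{1}{11}\right) - 222 = \frac{573}{11} - 222 = - \frac{1869}{11} \approx -169.91$)
$m j{\left(R{\left(\sqrt{0 - 3},3 \right)},-37 \right)} = - \frac{1869 \left(\left(3 + \sqrt{0 - 3}\right) + 2 \left(-37\right)\right)}{11} = - \frac{1869 \left(\left(3 + \sqrt{-3}\right) - 74\right)}{11} = - \frac{1869 \left(\left(3 + i \sqrt{3}\right) - 74\right)}{11} = - \frac{1869 \left(-71 + i \sqrt{3}\right)}{11} = \frac{132699}{11} - \frac{1869 i \sqrt{3}}{11}$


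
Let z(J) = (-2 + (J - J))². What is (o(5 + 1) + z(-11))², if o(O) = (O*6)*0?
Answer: 16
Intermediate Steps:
z(J) = 4 (z(J) = (-2 + 0)² = (-2)² = 4)
o(O) = 0 (o(O) = (6*O)*0 = 0)
(o(5 + 1) + z(-11))² = (0 + 4)² = 4² = 16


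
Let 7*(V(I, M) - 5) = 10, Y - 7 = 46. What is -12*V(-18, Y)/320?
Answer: -27/112 ≈ -0.24107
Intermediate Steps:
Y = 53 (Y = 7 + 46 = 53)
V(I, M) = 45/7 (V(I, M) = 5 + (1/7)*10 = 5 + 10/7 = 45/7)
-12*V(-18, Y)/320 = -12/(320/(45/7)) = -12/(320*(7/45)) = -12/448/9 = -12*9/448 = -27/112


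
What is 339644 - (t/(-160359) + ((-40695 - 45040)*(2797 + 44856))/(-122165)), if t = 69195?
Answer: 399904685565178/1306017149 ≈ 3.0620e+5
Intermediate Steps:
339644 - (t/(-160359) + ((-40695 - 45040)*(2797 + 44856))/(-122165)) = 339644 - (69195/(-160359) + ((-40695 - 45040)*(2797 + 44856))/(-122165)) = 339644 - (69195*(-1/160359) - 85735*47653*(-1/122165)) = 339644 - (-23065/53453 - 4085529955*(-1/122165)) = 339644 - (-23065/53453 + 817105991/24433) = 339644 - 1*43676202989778/1306017149 = 339644 - 43676202989778/1306017149 = 399904685565178/1306017149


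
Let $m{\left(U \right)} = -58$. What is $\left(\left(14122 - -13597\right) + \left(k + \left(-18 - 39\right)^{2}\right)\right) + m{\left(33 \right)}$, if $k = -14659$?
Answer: $16251$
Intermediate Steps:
$\left(\left(14122 - -13597\right) + \left(k + \left(-18 - 39\right)^{2}\right)\right) + m{\left(33 \right)} = \left(\left(14122 - -13597\right) - \left(14659 - \left(-18 - 39\right)^{2}\right)\right) - 58 = \left(\left(14122 + 13597\right) - \left(14659 - \left(-57\right)^{2}\right)\right) - 58 = \left(27719 + \left(-14659 + 3249\right)\right) - 58 = \left(27719 - 11410\right) - 58 = 16309 - 58 = 16251$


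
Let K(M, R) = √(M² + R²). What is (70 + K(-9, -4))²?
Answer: (70 + √97)² ≈ 6375.8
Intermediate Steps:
(70 + K(-9, -4))² = (70 + √((-9)² + (-4)²))² = (70 + √(81 + 16))² = (70 + √97)²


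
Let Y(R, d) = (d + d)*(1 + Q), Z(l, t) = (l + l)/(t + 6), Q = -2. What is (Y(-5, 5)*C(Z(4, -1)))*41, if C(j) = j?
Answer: -656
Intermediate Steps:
Z(l, t) = 2*l/(6 + t) (Z(l, t) = (2*l)/(6 + t) = 2*l/(6 + t))
Y(R, d) = -2*d (Y(R, d) = (d + d)*(1 - 2) = (2*d)*(-1) = -2*d)
(Y(-5, 5)*C(Z(4, -1)))*41 = ((-2*5)*(2*4/(6 - 1)))*41 = -20*4/5*41 = -10*8/5*41 = -16*41 = -656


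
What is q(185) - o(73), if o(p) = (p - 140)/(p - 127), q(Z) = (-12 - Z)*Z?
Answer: -1968097/54 ≈ -36446.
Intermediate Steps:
q(Z) = Z*(-12 - Z)
o(p) = (-140 + p)/(-127 + p)
q(185) - o(73) = -1*185*(12 + 185) - (-140 + 73)/(-127 + 73) = -1*185*197 - (-67)/(-54) = -36445 - (-1)*(-67)/54 = -36445 - 1*67/54 = -36445 - 67/54 = -1968097/54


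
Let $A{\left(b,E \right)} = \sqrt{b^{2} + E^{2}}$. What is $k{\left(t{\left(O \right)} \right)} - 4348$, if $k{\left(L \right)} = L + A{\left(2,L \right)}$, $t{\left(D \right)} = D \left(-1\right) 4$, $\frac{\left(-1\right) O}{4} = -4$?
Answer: $-4412 + 10 \sqrt{41} \approx -4348.0$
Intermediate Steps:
$O = 16$ ($O = \left(-4\right) \left(-4\right) = 16$)
$t{\left(D \right)} = - 4 D$ ($t{\left(D \right)} = - D 4 = - 4 D$)
$A{\left(b,E \right)} = \sqrt{E^{2} + b^{2}}$
$k{\left(L \right)} = L + \sqrt{4 + L^{2}}$ ($k{\left(L \right)} = L + \sqrt{L^{2} + 2^{2}} = L + \sqrt{L^{2} + 4} = L + \sqrt{4 + L^{2}}$)
$k{\left(t{\left(O \right)} \right)} - 4348 = \left(\left(-4\right) 16 + \sqrt{4 + \left(\left(-4\right) 16\right)^{2}}\right) - 4348 = \left(-64 + \sqrt{4 + \left(-64\right)^{2}}\right) - 4348 = \left(-64 + \sqrt{4 + 4096}\right) - 4348 = \left(-64 + \sqrt{4100}\right) - 4348 = \left(-64 + 10 \sqrt{41}\right) - 4348 = -4412 + 10 \sqrt{41}$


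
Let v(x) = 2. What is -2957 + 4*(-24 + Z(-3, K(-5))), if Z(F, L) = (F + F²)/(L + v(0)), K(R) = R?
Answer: -3061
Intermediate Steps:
Z(F, L) = (F + F²)/(2 + L) (Z(F, L) = (F + F²)/(L + 2) = (F + F²)/(2 + L))
-2957 + 4*(-24 + Z(-3, K(-5))) = -2957 + 4*(-24 - 3*(1 - 3)/(2 - 5)) = -2957 + 4*(-24 - 3*(-2)/(-3)) = -2957 + 4*(-24 - 3*(-⅓)*(-2)) = -2957 + 4*(-24 - 2) = -2957 + 4*(-26) = -2957 - 104 = -3061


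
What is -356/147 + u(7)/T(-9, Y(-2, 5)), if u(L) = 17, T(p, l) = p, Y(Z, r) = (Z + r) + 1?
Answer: -1901/441 ≈ -4.3107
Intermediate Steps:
Y(Z, r) = 1 + Z + r
-356/147 + u(7)/T(-9, Y(-2, 5)) = -356/147 + 17/(-9) = -356*1/147 + 17*(-1/9) = -356/147 - 17/9 = -1901/441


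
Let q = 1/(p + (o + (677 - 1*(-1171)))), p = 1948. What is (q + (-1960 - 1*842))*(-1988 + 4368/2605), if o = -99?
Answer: 53601283327396/9630685 ≈ 5.5657e+6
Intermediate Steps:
q = 1/3697 (q = 1/(1948 + (-99 + (677 - 1*(-1171)))) = 1/(1948 + (-99 + (677 + 1171))) = 1/(1948 + (-99 + 1848)) = 1/(1948 + 1749) = 1/3697 ≈ 0.00027049)
(q + (-1960 - 1*842))*(-1988 + 4368/2605) = (1/3697 + (-1960 - 1*842))*(-1988 + 4368/2605) = (1/3697 + (-1960 - 842))*(-1988 + 4368*(1/2605)) = (1/3697 - 2802)*(-1988 + 4368/2605) = -10358993/3697*(-5174372/2605) = 53601283327396/9630685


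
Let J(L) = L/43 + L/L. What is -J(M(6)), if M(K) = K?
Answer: -49/43 ≈ -1.1395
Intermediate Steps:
J(L) = 1 + L/43 (J(L) = L*(1/43) + 1 = L/43 + 1 = 1 + L/43)
-J(M(6)) = -(1 + (1/43)*6) = -(1 + 6/43) = -1*49/43 = -49/43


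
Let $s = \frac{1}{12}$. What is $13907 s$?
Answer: $\frac{13907}{12} \approx 1158.9$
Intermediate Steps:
$s = \frac{1}{12} \approx 0.083333$
$13907 s = 13907 \cdot \frac{1}{12} = \frac{13907}{12}$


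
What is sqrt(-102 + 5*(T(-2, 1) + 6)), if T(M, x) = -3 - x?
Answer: 2*I*sqrt(23) ≈ 9.5917*I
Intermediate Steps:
sqrt(-102 + 5*(T(-2, 1) + 6)) = sqrt(-102 + 5*((-3 - 1*1) + 6)) = sqrt(-102 + 5*((-3 - 1) + 6)) = sqrt(-102 + 5*(-4 + 6)) = sqrt(-102 + 5*2) = sqrt(-102 + 10) = sqrt(-92) = 2*I*sqrt(23)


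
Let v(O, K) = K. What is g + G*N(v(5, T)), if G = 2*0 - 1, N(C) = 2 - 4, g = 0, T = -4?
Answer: 2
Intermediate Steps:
N(C) = -2
G = -1 (G = 0 - 1 = -1)
g + G*N(v(5, T)) = 0 - 1*(-2) = 0 + 2 = 2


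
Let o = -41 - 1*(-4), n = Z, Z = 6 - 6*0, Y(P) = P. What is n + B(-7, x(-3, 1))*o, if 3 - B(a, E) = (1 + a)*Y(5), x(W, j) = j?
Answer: -1215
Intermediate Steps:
Z = 6 (Z = 6 + 0 = 6)
n = 6
B(a, E) = -2 - 5*a (B(a, E) = 3 - (1 + a)*5 = 3 - (5 + 5*a) = 3 + (-5 - 5*a) = -2 - 5*a)
o = -37 (o = -41 + 4 = -37)
n + B(-7, x(-3, 1))*o = 6 + (-2 - 5*(-7))*(-37) = 6 + (-2 + 35)*(-37) = 6 + 33*(-37) = 6 - 1221 = -1215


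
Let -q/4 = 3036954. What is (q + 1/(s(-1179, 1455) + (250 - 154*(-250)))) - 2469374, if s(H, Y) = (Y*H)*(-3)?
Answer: -75791372611149/5185085 ≈ -1.4617e+7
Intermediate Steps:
q = -12147816 (q = -4*3036954 = -12147816)
s(H, Y) = -3*H*Y (s(H, Y) = (H*Y)*(-3) = -3*H*Y)
(q + 1/(s(-1179, 1455) + (250 - 154*(-250)))) - 2469374 = (-12147816 + 1/(-3*(-1179)*1455 + (250 - 154*(-250)))) - 2469374 = (-12147816 + 1/(5146335 + (250 + 38500))) - 2469374 = (-12147816 + 1/(5146335 + 38750)) - 2469374 = (-12147816 + 1/5185085) - 2469374 = -62987458524359/5185085 - 2469374 = -75791372611149/5185085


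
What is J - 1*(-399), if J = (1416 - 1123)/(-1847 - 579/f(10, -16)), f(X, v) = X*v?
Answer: 117634579/294941 ≈ 398.84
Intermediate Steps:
J = -46880/294941 (J = (1416 - 1123)/(-1847 - 579/(10*(-16))) = 293/(-1847 - 579/(-160)) = 293/(-1847 - 579*(-1/160)) = 293/(-1847 + 579/160) = 293/(-294941/160) = 293*(-160/294941) = -46880/294941 ≈ -0.15895)
J - 1*(-399) = -46880/294941 - 1*(-399) = -46880/294941 + 399 = 117634579/294941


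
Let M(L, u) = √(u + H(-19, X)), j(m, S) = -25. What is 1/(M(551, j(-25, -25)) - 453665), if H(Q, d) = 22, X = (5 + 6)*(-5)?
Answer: -453665/205811932228 - I*√3/205811932228 ≈ -2.2043e-6 - 8.4157e-12*I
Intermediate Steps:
X = -55 (X = 11*(-5) = -55)
M(L, u) = √(22 + u) (M(L, u) = √(u + 22) = √(22 + u))
1/(M(551, j(-25, -25)) - 453665) = 1/(√(22 - 25) - 453665) = 1/(√(-3) - 453665) = 1/(I*√3 - 453665) = 1/(-453665 + I*√3)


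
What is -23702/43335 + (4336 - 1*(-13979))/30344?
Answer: 74467037/1314957240 ≈ 0.056631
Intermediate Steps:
-23702/43335 + (4336 - 1*(-13979))/30344 = -23702*1/43335 + (4336 + 13979)*(1/30344) = -23702/43335 + 18315*(1/30344) = -23702/43335 + 18315/30344 = 74467037/1314957240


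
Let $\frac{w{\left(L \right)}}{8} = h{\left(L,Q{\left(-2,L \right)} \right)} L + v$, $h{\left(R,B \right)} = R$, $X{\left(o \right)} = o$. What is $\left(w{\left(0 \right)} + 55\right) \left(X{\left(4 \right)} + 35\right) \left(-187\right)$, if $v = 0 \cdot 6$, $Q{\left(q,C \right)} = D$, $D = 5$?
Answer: $-401115$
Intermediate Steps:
$Q{\left(q,C \right)} = 5$
$v = 0$
$w{\left(L \right)} = 8 L^{2}$ ($w{\left(L \right)} = 8 \left(L L + 0\right) = 8 \left(L^{2} + 0\right) = 8 L^{2}$)
$\left(w{\left(0 \right)} + 55\right) \left(X{\left(4 \right)} + 35\right) \left(-187\right) = \left(8 \cdot 0^{2} + 55\right) \left(4 + 35\right) \left(-187\right) = \left(8 \cdot 0 + 55\right) 39 \left(-187\right) = \left(0 + 55\right) 39 \left(-187\right) = 55 \cdot 39 \left(-187\right) = 2145 \left(-187\right) = -401115$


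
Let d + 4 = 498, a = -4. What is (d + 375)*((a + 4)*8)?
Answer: 0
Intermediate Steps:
d = 494 (d = -4 + 498 = 494)
(d + 375)*((a + 4)*8) = (494 + 375)*((-4 + 4)*8) = 869*(0*8) = 869*0 = 0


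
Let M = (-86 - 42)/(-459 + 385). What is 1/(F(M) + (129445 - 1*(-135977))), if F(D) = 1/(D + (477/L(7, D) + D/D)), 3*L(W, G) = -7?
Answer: 52240/13865645021 ≈ 3.7676e-6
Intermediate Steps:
L(W, G) = -7/3 (L(W, G) = (⅓)*(-7) = -7/3)
M = 64/37 (M = -128/(-74) = -128*(-1/74) = 64/37 ≈ 1.7297)
F(D) = 1/(-1424/7 + D) (F(D) = 1/(D + (477/(-7/3) + D/D)) = 1/(D + (477*(-3/7) + 1)) = 1/(D + (-1431/7 + 1)) = 1/(D - 1424/7) = 1/(-1424/7 + D))
1/(F(M) + (129445 - 1*(-135977))) = 1/(7/(-1424 + 7*(64/37)) + (129445 - 1*(-135977))) = 1/(7/(-1424 + 448/37) + (129445 + 135977)) = 1/(7/(-52240/37) + 265422) = 1/(7*(-37/52240) + 265422) = 1/(-259/52240 + 265422) = 1/(13865645021/52240) = 52240/13865645021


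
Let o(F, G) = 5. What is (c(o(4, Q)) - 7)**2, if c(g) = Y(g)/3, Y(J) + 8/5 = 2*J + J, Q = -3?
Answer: 1444/225 ≈ 6.4178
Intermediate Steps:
Y(J) = -8/5 + 3*J (Y(J) = -8/5 + (2*J + J) = -8/5 + 3*J)
c(g) = -8/15 + g (c(g) = (-8/5 + 3*g)/3 = (-8/5 + 3*g)*(1/3) = -8/15 + g)
(c(o(4, Q)) - 7)**2 = ((-8/15 + 5) - 7)**2 = (67/15 - 7)**2 = (-38/15)**2 = 1444/225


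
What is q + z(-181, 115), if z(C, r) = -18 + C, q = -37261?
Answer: -37460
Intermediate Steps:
q + z(-181, 115) = -37261 + (-18 - 181) = -37261 - 199 = -37460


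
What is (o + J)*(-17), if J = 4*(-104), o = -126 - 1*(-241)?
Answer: 5117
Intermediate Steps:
o = 115 (o = -126 + 241 = 115)
J = -416
(o + J)*(-17) = (115 - 416)*(-17) = -301*(-17) = 5117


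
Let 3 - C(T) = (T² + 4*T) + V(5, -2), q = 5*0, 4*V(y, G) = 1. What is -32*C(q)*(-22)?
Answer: 1936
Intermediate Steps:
V(y, G) = ¼ (V(y, G) = (¼)*1 = ¼)
q = 0
C(T) = 11/4 - T² - 4*T (C(T) = 3 - ((T² + 4*T) + ¼) = 3 - (¼ + T² + 4*T) = 3 + (-¼ - T² - 4*T) = 11/4 - T² - 4*T)
-32*C(q)*(-22) = -32*(11/4 - 1*0² - 4*0)*(-22) = -32*(11/4 - 1*0 + 0)*(-22) = -32*(11/4 + 0 + 0)*(-22) = -32*11/4*(-22) = -88*(-22) = 1936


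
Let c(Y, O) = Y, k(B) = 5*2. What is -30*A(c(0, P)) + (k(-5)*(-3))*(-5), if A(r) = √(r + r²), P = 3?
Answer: 150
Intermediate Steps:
k(B) = 10
-30*A(c(0, P)) + (k(-5)*(-3))*(-5) = -30*√(0*(1 + 0)) + (10*(-3))*(-5) = -30*√(0*1) - 30*(-5) = -30*√0 + 150 = -30*0 + 150 = 0 + 150 = 150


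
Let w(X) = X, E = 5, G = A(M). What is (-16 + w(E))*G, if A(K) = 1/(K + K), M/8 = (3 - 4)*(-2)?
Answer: -11/32 ≈ -0.34375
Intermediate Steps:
M = 16 (M = 8*((3 - 4)*(-2)) = 8*(-1*(-2)) = 8*2 = 16)
A(K) = 1/(2*K)
G = 1/32 (G = (1/2)/16 = (1/2)*(1/16) = 1/32 ≈ 0.031250)
(-16 + w(E))*G = (-16 + 5)*(1/32) = -11*1/32 = -11/32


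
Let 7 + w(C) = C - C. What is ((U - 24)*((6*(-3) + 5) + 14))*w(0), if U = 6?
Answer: 126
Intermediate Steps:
w(C) = -7 (w(C) = -7 + (C - C) = -7 + 0 = -7)
((U - 24)*((6*(-3) + 5) + 14))*w(0) = ((6 - 24)*((6*(-3) + 5) + 14))*(-7) = -18*((-18 + 5) + 14)*(-7) = -18*(-13 + 14)*(-7) = -18*1*(-7) = -18*(-7) = 126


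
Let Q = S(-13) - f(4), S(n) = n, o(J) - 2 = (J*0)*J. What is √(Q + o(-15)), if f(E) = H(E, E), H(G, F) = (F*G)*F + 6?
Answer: 9*I ≈ 9.0*I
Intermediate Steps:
o(J) = 2 (o(J) = 2 + (J*0)*J = 2 + 0*J = 2 + 0 = 2)
H(G, F) = 6 + G*F² (H(G, F) = G*F² + 6 = 6 + G*F²)
f(E) = 6 + E³ (f(E) = 6 + E*E² = 6 + E³)
Q = -83 (Q = -13 - (6 + 4³) = -13 - (6 + 64) = -13 - 1*70 = -13 - 70 = -83)
√(Q + o(-15)) = √(-83 + 2) = √(-81) = 9*I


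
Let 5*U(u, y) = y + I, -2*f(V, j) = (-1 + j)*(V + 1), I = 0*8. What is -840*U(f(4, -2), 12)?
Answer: -2016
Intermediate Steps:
I = 0
f(V, j) = -(1 + V)*(-1 + j)/2 (f(V, j) = -(-1 + j)*(V + 1)/2 = -(-1 + j)*(1 + V)/2 = -(1 + V)*(-1 + j)/2)
U(u, y) = y/5 (U(u, y) = (y + 0)/5 = y/5)
-840*U(f(4, -2), 12) = -168*12 = -840*12/5 = -2016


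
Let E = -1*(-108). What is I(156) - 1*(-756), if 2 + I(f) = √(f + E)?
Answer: 754 + 2*√66 ≈ 770.25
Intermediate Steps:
E = 108
I(f) = -2 + √(108 + f) (I(f) = -2 + √(f + 108) = -2 + √(108 + f))
I(156) - 1*(-756) = (-2 + √(108 + 156)) - 1*(-756) = (-2 + √264) + 756 = (-2 + 2*√66) + 756 = 754 + 2*√66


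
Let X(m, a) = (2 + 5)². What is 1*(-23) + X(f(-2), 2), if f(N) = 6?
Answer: 26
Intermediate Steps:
X(m, a) = 49 (X(m, a) = 7² = 49)
1*(-23) + X(f(-2), 2) = 1*(-23) + 49 = -23 + 49 = 26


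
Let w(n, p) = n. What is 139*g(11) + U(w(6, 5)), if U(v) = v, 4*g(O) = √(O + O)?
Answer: 6 + 139*√22/4 ≈ 168.99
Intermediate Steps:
g(O) = √2*√O/4 (g(O) = √(O + O)/4 = √(2*O)/4 = (√2*√O)/4 = √2*√O/4)
139*g(11) + U(w(6, 5)) = 139*(√2*√11/4) + 6 = 139*(√22/4) + 6 = 139*√22/4 + 6 = 6 + 139*√22/4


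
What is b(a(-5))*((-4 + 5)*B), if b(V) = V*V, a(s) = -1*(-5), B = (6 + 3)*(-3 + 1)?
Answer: -450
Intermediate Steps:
B = -18 (B = 9*(-2) = -18)
a(s) = 5
b(V) = V**2
b(a(-5))*((-4 + 5)*B) = 5**2*((-4 + 5)*(-18)) = 25*(1*(-18)) = 25*(-18) = -450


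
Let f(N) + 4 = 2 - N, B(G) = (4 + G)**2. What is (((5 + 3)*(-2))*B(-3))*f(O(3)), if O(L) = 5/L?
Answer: 176/3 ≈ 58.667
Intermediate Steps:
f(N) = -2 - N (f(N) = -4 + (2 - N) = -2 - N)
(((5 + 3)*(-2))*B(-3))*f(O(3)) = (((5 + 3)*(-2))*(4 - 3)**2)*(-2 - 5/3) = ((8*(-2))*1**2)*(-2 - 5/3) = (-16*1)*(-2 - 1*5/3) = -16*(-2 - 5/3) = -16*(-11/3) = 176/3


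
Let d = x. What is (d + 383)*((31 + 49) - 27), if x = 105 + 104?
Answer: 31376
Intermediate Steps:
x = 209
d = 209
(d + 383)*((31 + 49) - 27) = (209 + 383)*((31 + 49) - 27) = 592*(80 - 27) = 592*53 = 31376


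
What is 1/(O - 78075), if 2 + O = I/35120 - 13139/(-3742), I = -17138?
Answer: -32854760/2565101768699 ≈ -1.2808e-5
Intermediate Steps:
O = 33618301/32854760 (O = -2 + (-17138/35120 - 13139/(-3742)) = -2 + (-17138*1/35120 - 13139*(-1/3742)) = -2 + (-8569/17560 + 13139/3742) = -2 + 99327821/32854760 = 33618301/32854760 ≈ 1.0232)
1/(O - 78075) = 1/(33618301/32854760 - 78075) = 1/(-2565101768699/32854760) = -32854760/2565101768699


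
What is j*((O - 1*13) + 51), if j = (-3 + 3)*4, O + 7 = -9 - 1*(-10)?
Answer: 0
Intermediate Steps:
O = -6 (O = -7 + (-9 - 1*(-10)) = -7 + (-9 + 10) = -7 + 1 = -6)
j = 0 (j = 0*4 = 0)
j*((O - 1*13) + 51) = 0*((-6 - 1*13) + 51) = 0*((-6 - 13) + 51) = 0*(-19 + 51) = 0*32 = 0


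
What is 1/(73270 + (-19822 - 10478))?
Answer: 1/42970 ≈ 2.3272e-5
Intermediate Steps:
1/(73270 + (-19822 - 10478)) = 1/(73270 - 30300) = 1/42970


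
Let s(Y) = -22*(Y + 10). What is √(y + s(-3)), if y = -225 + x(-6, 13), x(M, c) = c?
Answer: I*√366 ≈ 19.131*I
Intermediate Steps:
s(Y) = -220 - 22*Y (s(Y) = -22*(10 + Y) = -220 - 22*Y)
y = -212 (y = -225 + 13 = -212)
√(y + s(-3)) = √(-212 + (-220 - 22*(-3))) = √(-212 + (-220 + 66)) = √(-212 - 154) = √(-366) = I*√366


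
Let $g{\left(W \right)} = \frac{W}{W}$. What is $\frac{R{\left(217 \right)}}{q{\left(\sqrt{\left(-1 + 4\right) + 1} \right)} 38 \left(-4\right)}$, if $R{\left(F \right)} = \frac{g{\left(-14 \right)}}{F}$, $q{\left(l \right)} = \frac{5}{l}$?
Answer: $- \frac{1}{82460} \approx -1.2127 \cdot 10^{-5}$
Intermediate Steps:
$g{\left(W \right)} = 1$
$R{\left(F \right)} = \frac{1}{F}$ ($R{\left(F \right)} = 1 \frac{1}{F} = \frac{1}{F}$)
$\frac{R{\left(217 \right)}}{q{\left(\sqrt{\left(-1 + 4\right) + 1} \right)} 38 \left(-4\right)} = \frac{1}{217 \frac{5}{\sqrt{\left(-1 + 4\right) + 1}} \cdot 38 \left(-4\right)} = \frac{1}{217 \frac{5}{\sqrt{3 + 1}} \cdot 38 \left(-4\right)} = \frac{1}{217 \frac{5}{\sqrt{4}} \cdot 38 \left(-4\right)} = \frac{1}{217 \cdot \frac{5}{2} \cdot 38 \left(-4\right)} = \frac{1}{217 \cdot 95 \left(-4\right)} = \frac{1}{217 \left(-380\right)} = \frac{1}{217} \left(- \frac{1}{380}\right) = - \frac{1}{82460}$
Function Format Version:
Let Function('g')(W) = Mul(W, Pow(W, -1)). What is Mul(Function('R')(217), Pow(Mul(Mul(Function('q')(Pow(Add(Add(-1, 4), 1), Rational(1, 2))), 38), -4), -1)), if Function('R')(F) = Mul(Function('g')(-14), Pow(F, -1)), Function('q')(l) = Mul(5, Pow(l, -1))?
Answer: Rational(-1, 82460) ≈ -1.2127e-5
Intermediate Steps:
Function('g')(W) = 1
Function('R')(F) = Pow(F, -1) (Function('R')(F) = Mul(1, Pow(F, -1)) = Pow(F, -1))
Mul(Function('R')(217), Pow(Mul(Mul(Function('q')(Pow(Add(Add(-1, 4), 1), Rational(1, 2))), 38), -4), -1)) = Mul(Pow(217, -1), Pow(Mul(Mul(Mul(5, Pow(Pow(Add(Add(-1, 4), 1), Rational(1, 2)), -1)), 38), -4), -1)) = Mul(Rational(1, 217), Pow(Mul(Mul(Mul(5, Pow(Pow(Add(3, 1), Rational(1, 2)), -1)), 38), -4), -1)) = Mul(Rational(1, 217), Pow(Mul(Mul(Mul(5, Pow(Pow(4, Rational(1, 2)), -1)), 38), -4), -1)) = Mul(Rational(1, 217), Pow(Mul(Mul(Mul(5, Pow(2, -1)), 38), -4), -1)) = Mul(Rational(1, 217), Pow(Mul(Mul(Mul(5, Rational(1, 2)), 38), -4), -1)) = Mul(Rational(1, 217), Pow(Mul(Mul(Rational(5, 2), 38), -4), -1)) = Mul(Rational(1, 217), Pow(Mul(95, -4), -1)) = Mul(Rational(1, 217), Pow(-380, -1)) = Mul(Rational(1, 217), Rational(-1, 380)) = Rational(-1, 82460)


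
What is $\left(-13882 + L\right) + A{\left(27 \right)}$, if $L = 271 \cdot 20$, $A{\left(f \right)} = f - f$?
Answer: $-8462$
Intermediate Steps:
$A{\left(f \right)} = 0$
$L = 5420$
$\left(-13882 + L\right) + A{\left(27 \right)} = \left(-13882 + 5420\right) + 0 = -8462 + 0 = -8462$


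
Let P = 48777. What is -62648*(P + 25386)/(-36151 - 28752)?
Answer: 113321064/1583 ≈ 71586.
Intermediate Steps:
-62648*(P + 25386)/(-36151 - 28752) = -62648*(48777 + 25386)/(-36151 - 28752) = -62648/((-64903/74163)) = -62648/((-64903*1/74163)) = -62648/(-64903/74163) = -62648*(-74163/64903) = 113321064/1583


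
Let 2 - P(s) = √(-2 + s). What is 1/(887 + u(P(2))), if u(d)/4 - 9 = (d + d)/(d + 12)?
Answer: 7/6469 ≈ 0.0010821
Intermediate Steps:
P(s) = 2 - √(-2 + s)
u(d) = 36 + 8*d/(12 + d) (u(d) = 36 + 4*((d + d)/(d + 12)) = 36 + 4*((2*d)/(12 + d)) = 36 + 4*(2*d/(12 + d)) = 36 + 8*d/(12 + d))
1/(887 + u(P(2))) = 1/(887 + 4*(108 + 11*(2 - √(-2 + 2)))/(12 + (2 - √(-2 + 2)))) = 1/(887 + 4*(108 + 11*(2 - √0))/(12 + (2 - √0))) = 1/(887 + 4*(108 + 11*(2 - 1*0))/(12 + (2 - 1*0))) = 1/(887 + 4*(108 + 11*(2 + 0))/(12 + (2 + 0))) = 1/(887 + 4*(108 + 11*2)/(12 + 2)) = 1/(887 + 4*(108 + 22)/14) = 1/(887 + 4*(1/14)*130) = 1/(887 + 260/7) = 1/(6469/7) = 7/6469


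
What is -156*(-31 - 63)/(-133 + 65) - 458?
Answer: -11452/17 ≈ -673.65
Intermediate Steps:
-156*(-31 - 63)/(-133 + 65) - 458 = -(-14664)/(-68) - 458 = -(-14664)*(-1)/68 - 458 = -156*47/34 - 458 = -3666/17 - 458 = -11452/17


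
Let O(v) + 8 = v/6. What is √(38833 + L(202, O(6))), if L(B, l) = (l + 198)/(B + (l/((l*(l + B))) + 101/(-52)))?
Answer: √945656908322053/156049 ≈ 197.06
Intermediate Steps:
O(v) = -8 + v/6
L(B, l) = (198 + l)/(-101/52 + B + 1/(B + l)) (L(B, l) = (198 + l)/(B + (l/((l*(B + l))) + 101*(-1/52))) = (198 + l)/(B + (l*(1/(l*(B + l))) - 101/52)) = (198 + l)/(B + (1/(B + l) - 101/52)) = (198 + l)/(B + (-101/52 + 1/(B + l))) = (198 + l)/(-101/52 + B + 1/(B + l)))
√(38833 + L(202, O(6))) = √(38833 + 52*((-8 + (⅙)*6)² + 198*202 + 198*(-8 + (⅙)*6) + 202*(-8 + (⅙)*6))/(52 - 101*202 - 101*(-8 + (⅙)*6) + 52*202² + 52*202*(-8 + (⅙)*6))) = √(38833 + 52*((-8 + 1)² + 39996 + 198*(-8 + 1) + 202*(-8 + 1))/(52 - 20402 - 101*(-8 + 1) + 52*40804 + 52*202*(-8 + 1))) = √(38833 + 52*((-7)² + 39996 + 198*(-7) + 202*(-7))/(52 - 20402 - 101*(-7) + 2121808 + 52*202*(-7))) = √(38833 + 52*(49 + 39996 - 1386 - 1414)/(52 - 20402 + 707 + 2121808 - 73528)) = √(38833 + 52*37245/2028637) = √(38833 + 52*(1/2028637)*37245) = √(38833 + 148980/156049) = √(6059999797/156049) = √945656908322053/156049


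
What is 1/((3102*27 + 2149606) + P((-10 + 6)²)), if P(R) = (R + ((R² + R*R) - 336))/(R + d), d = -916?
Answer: 75/167501984 ≈ 4.4776e-7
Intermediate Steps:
P(R) = (-336 + R + 2*R²)/(-916 + R) (P(R) = (R + ((R² + R*R) - 336))/(R - 916) = (R + ((R² + R²) - 336))/(-916 + R) = (R + (2*R² - 336))/(-916 + R) = (R + (-336 + 2*R²))/(-916 + R) = (-336 + R + 2*R²)/(-916 + R))
1/((3102*27 + 2149606) + P((-10 + 6)²)) = 1/((3102*27 + 2149606) + (-336 + (-10 + 6)² + 2*((-10 + 6)²)²)/(-916 + (-10 + 6)²)) = 1/((83754 + 2149606) + (-336 + (-4)² + 2*((-4)²)²)/(-916 + (-4)²)) = 1/(2233360 + (-336 + 16 + 2*16²)/(-916 + 16)) = 1/(2233360 + (-336 + 16 + 2*256)/(-900)) = 1/(2233360 - (-336 + 16 + 512)/900) = 1/(2233360 - 1/900*192) = 1/(2233360 - 16/75) = 1/(167501984/75) = 75/167501984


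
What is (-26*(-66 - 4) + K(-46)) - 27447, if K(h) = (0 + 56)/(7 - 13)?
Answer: -76909/3 ≈ -25636.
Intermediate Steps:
K(h) = -28/3 (K(h) = 56/(-6) = 56*(-⅙) = -28/3)
(-26*(-66 - 4) + K(-46)) - 27447 = (-26*(-66 - 4) - 28/3) - 27447 = (-26*(-70) - 28/3) - 27447 = (1820 - 28/3) - 27447 = 5432/3 - 27447 = -76909/3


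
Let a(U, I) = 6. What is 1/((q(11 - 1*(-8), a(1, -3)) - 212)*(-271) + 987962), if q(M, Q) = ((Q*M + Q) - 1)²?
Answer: -1/2792217 ≈ -3.5814e-7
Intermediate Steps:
q(M, Q) = (-1 + Q + M*Q)² (q(M, Q) = ((M*Q + Q) - 1)² = ((Q + M*Q) - 1)² = (-1 + Q + M*Q)²)
1/((q(11 - 1*(-8), a(1, -3)) - 212)*(-271) + 987962) = 1/(((-1 + 6 + (11 - 1*(-8))*6)² - 212)*(-271) + 987962) = 1/(((-1 + 6 + (11 + 8)*6)² - 212)*(-271) + 987962) = 1/(((-1 + 6 + 19*6)² - 212)*(-271) + 987962) = 1/(((-1 + 6 + 114)² - 212)*(-271) + 987962) = 1/((119² - 212)*(-271) + 987962) = 1/((14161 - 212)*(-271) + 987962) = 1/(13949*(-271) + 987962) = 1/(-3780179 + 987962) = 1/(-2792217) = -1/2792217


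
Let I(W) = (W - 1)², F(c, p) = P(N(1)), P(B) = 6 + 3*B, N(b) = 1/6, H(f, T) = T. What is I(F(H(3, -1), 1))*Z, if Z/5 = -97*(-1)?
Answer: 58685/4 ≈ 14671.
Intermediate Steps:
N(b) = ⅙ (N(b) = 1*(⅙) = ⅙)
F(c, p) = 13/2 (F(c, p) = 6 + 3*(⅙) = 6 + ½ = 13/2)
Z = 485 (Z = 5*(-97*(-1)) = 5*97 = 485)
I(W) = (-1 + W)²
I(F(H(3, -1), 1))*Z = (-1 + 13/2)²*485 = (11/2)²*485 = (121/4)*485 = 58685/4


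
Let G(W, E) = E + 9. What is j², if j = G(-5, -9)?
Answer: 0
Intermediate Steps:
G(W, E) = 9 + E
j = 0 (j = 9 - 9 = 0)
j² = 0² = 0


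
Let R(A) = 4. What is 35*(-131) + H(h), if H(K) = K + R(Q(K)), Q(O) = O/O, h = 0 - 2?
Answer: -4583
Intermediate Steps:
h = -2
Q(O) = 1
H(K) = 4 + K (H(K) = K + 4 = 4 + K)
35*(-131) + H(h) = 35*(-131) + (4 - 2) = -4585 + 2 = -4583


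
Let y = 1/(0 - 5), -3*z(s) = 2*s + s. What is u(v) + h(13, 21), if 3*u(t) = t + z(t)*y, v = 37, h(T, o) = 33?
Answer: 239/5 ≈ 47.800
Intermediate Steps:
z(s) = -s (z(s) = -(2*s + s)/3 = -s)
y = -⅕ (y = 1/(-5) = -⅕ ≈ -0.20000)
u(t) = 2*t/5 (u(t) = (t - t*(-⅕))/3 = (t + t/5)/3 = (6*t/5)/3 = 2*t/5)
u(v) + h(13, 21) = (⅖)*37 + 33 = 74/5 + 33 = 239/5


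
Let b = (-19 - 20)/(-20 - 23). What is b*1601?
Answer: 62439/43 ≈ 1452.1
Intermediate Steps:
b = 39/43 (b = -39/(-43) = -39*(-1/43) = 39/43 ≈ 0.90698)
b*1601 = (39/43)*1601 = 62439/43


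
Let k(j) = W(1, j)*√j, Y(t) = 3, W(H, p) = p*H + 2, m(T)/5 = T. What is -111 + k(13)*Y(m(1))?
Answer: -111 + 45*√13 ≈ 51.250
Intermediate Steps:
m(T) = 5*T
W(H, p) = 2 + H*p (W(H, p) = H*p + 2 = 2 + H*p)
k(j) = √j*(2 + j) (k(j) = (2 + 1*j)*√j = (2 + j)*√j = √j*(2 + j))
-111 + k(13)*Y(m(1)) = -111 + (√13*(2 + 13))*3 = -111 + (√13*15)*3 = -111 + (15*√13)*3 = -111 + 45*√13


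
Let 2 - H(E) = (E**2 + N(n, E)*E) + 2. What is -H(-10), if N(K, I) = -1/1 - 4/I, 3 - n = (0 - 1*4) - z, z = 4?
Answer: 106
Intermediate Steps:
n = 11 (n = 3 - ((0 - 1*4) - 1*4) = 3 - ((0 - 4) - 4) = 3 - (-4 - 4) = 3 - 1*(-8) = 3 + 8 = 11)
N(K, I) = -1 - 4/I (N(K, I) = -1*1 - 4/I = -1 - 4/I)
H(E) = 4 + E - E**2 (H(E) = 2 - ((E**2 + ((-4 - E)/E)*E) + 2) = 2 - ((E**2 + (-4 - E)) + 2) = 2 - ((-4 + E**2 - E) + 2) = 2 - (-2 + E**2 - E) = 2 + (2 + E - E**2) = 4 + E - E**2)
-H(-10) = -(4 - 10 - 1*(-10)**2) = -(4 - 10 - 1*100) = -(4 - 10 - 100) = -1*(-106) = 106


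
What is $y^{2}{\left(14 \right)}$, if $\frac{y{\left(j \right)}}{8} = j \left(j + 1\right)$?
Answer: $2822400$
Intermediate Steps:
$y{\left(j \right)} = 8 j \left(1 + j\right)$ ($y{\left(j \right)} = 8 j \left(j + 1\right) = 8 j \left(1 + j\right)$)
$y^{2}{\left(14 \right)} = \left(8 \cdot 14 \left(1 + 14\right)\right)^{2} = \left(8 \cdot 14 \cdot 15\right)^{2} = 1680^{2} = 2822400$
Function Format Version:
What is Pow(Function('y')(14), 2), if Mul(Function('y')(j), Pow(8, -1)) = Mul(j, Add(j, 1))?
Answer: 2822400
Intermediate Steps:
Function('y')(j) = Mul(8, j, Add(1, j)) (Function('y')(j) = Mul(8, Mul(j, Add(j, 1))) = Mul(8, Mul(j, Add(1, j))) = Mul(8, j, Add(1, j)))
Pow(Function('y')(14), 2) = Pow(Mul(8, 14, Add(1, 14)), 2) = Pow(Mul(8, 14, 15), 2) = Pow(1680, 2) = 2822400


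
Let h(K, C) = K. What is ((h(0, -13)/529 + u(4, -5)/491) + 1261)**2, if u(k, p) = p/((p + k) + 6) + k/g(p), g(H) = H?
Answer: 9583643296516/6027025 ≈ 1.5901e+6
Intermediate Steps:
u(k, p) = k/p + p/(6 + k + p) (u(k, p) = p/((p + k) + 6) + k/p = p/((k + p) + 6) + k/p = p/(6 + k + p) + k/p = k/p + p/(6 + k + p))
((h(0, -13)/529 + u(4, -5)/491) + 1261)**2 = ((0/529 + ((4**2 + (-5)**2 + 6*4 + 4*(-5))/((-5)*(6 + 4 - 5)))/491) + 1261)**2 = ((0*(1/529) - 1/5*(16 + 25 + 24 - 20)/5*(1/491)) + 1261)**2 = ((0 - 1/5*1/5*45*(1/491)) + 1261)**2 = ((0 - 9/5*1/491) + 1261)**2 = ((0 - 9/2455) + 1261)**2 = (-9/2455 + 1261)**2 = (3095746/2455)**2 = 9583643296516/6027025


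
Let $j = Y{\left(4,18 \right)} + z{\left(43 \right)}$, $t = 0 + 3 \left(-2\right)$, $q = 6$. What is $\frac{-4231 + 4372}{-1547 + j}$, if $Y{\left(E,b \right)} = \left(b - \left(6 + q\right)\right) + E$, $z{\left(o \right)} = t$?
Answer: $- \frac{141}{1543} \approx -0.09138$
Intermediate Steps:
$t = -6$ ($t = 0 - 6 = -6$)
$z{\left(o \right)} = -6$
$Y{\left(E,b \right)} = -12 + E + b$ ($Y{\left(E,b \right)} = \left(b - 12\right) + E = \left(-12 + b\right) + E = -12 + E + b$)
$j = 4$ ($j = \left(-12 + 4 + 18\right) - 6 = 10 - 6 = 4$)
$\frac{-4231 + 4372}{-1547 + j} = \frac{-4231 + 4372}{-1547 + 4} = \frac{141}{-1543} = 141 \left(- \frac{1}{1543}\right) = - \frac{141}{1543}$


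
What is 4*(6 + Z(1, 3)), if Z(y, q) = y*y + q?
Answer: 40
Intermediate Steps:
Z(y, q) = q + y² (Z(y, q) = y² + q = q + y²)
4*(6 + Z(1, 3)) = 4*(6 + (3 + 1²)) = 4*(6 + (3 + 1)) = 4*(6 + 4) = 4*10 = 40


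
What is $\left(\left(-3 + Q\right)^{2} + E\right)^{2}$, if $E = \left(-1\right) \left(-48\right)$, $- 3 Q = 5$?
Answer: $\frac{394384}{81} \approx 4868.9$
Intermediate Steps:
$Q = - \frac{5}{3}$ ($Q = \left(- \frac{1}{3}\right) 5 = - \frac{5}{3} \approx -1.6667$)
$E = 48$
$\left(\left(-3 + Q\right)^{2} + E\right)^{2} = \left(\left(-3 - \frac{5}{3}\right)^{2} + 48\right)^{2} = \left(\left(- \frac{14}{3}\right)^{2} + 48\right)^{2} = \left(\frac{196}{9} + 48\right)^{2} = \left(\frac{628}{9}\right)^{2} = \frac{394384}{81}$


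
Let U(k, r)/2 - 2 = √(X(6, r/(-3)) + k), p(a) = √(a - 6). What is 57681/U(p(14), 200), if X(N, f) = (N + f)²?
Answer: 57681/(4 + 2*√(33124/9 + 2*√2)) ≈ 460.05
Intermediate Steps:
p(a) = √(-6 + a)
U(k, r) = 4 + 2*√(k + (6 - r/3)²) (U(k, r) = 4 + 2*√((6 + r/(-3))² + k) = 4 + 2*√((6 + r*(-⅓))² + k) = 4 + 2*√((6 - r/3)² + k) = 4 + 2*√(k + (6 - r/3)²))
57681/U(p(14), 200) = 57681/(4 + 2*√((-18 + 200)² + 9*√(-6 + 14))/3) = 57681/(4 + 2*√(182² + 9*√8)/3) = 57681/(4 + 2*√(33124 + 9*(2*√2))/3) = 57681/(4 + 2*√(33124 + 18*√2)/3)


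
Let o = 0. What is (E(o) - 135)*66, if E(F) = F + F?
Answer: -8910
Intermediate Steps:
E(F) = 2*F
(E(o) - 135)*66 = (2*0 - 135)*66 = (0 - 135)*66 = -135*66 = -8910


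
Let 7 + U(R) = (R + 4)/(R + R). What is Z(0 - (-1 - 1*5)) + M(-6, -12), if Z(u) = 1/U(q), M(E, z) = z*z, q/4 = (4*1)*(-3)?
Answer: 22584/157 ≈ 143.85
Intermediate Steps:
q = -48 (q = 4*((4*1)*(-3)) = 4*(4*(-3)) = 4*(-12) = -48)
U(R) = -7 + (4 + R)/(2*R) (U(R) = -7 + (R + 4)/(R + R) = -7 + (4 + R)/((2*R)) = -7 + (4 + R)*(1/(2*R)) = -7 + (4 + R)/(2*R))
M(E, z) = z²
Z(u) = -24/157 (Z(u) = 1/(-13/2 + 2/(-48)) = 1/(-13/2 + 2*(-1/48)) = 1/(-13/2 - 1/24) = 1/(-157/24) = -24/157)
Z(0 - (-1 - 1*5)) + M(-6, -12) = -24/157 + (-12)² = -24/157 + 144 = 22584/157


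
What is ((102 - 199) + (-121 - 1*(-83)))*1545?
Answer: -208575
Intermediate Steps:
((102 - 199) + (-121 - 1*(-83)))*1545 = (-97 + (-121 + 83))*1545 = (-97 - 38)*1545 = -135*1545 = -208575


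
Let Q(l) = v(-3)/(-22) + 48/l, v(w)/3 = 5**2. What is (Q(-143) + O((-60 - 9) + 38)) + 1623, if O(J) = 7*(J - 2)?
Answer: 397041/286 ≈ 1388.3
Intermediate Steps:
v(w) = 75 (v(w) = 3*5**2 = 3*25 = 75)
Q(l) = -75/22 + 48/l (Q(l) = 75/(-22) + 48/l = 75*(-1/22) + 48/l = -75/22 + 48/l)
O(J) = -14 + 7*J (O(J) = 7*(-2 + J) = -14 + 7*J)
(Q(-143) + O((-60 - 9) + 38)) + 1623 = ((-75/22 + 48/(-143)) + (-14 + 7*((-60 - 9) + 38))) + 1623 = ((-75/22 + 48*(-1/143)) + (-14 + 7*(-69 + 38))) + 1623 = ((-75/22 - 48/143) + (-14 + 7*(-31))) + 1623 = (-1071/286 + (-14 - 217)) + 1623 = (-1071/286 - 231) + 1623 = -67137/286 + 1623 = 397041/286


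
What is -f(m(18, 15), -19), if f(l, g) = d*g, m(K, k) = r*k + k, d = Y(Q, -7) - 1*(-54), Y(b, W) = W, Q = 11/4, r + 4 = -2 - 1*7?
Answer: 893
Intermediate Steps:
r = -13 (r = -4 + (-2 - 1*7) = -4 + (-2 - 7) = -4 - 9 = -13)
Q = 11/4 (Q = 11*(¼) = 11/4 ≈ 2.7500)
d = 47 (d = -7 - 1*(-54) = -7 + 54 = 47)
m(K, k) = -12*k (m(K, k) = -13*k + k = -12*k)
f(l, g) = 47*g
-f(m(18, 15), -19) = -47*(-19) = -1*(-893) = 893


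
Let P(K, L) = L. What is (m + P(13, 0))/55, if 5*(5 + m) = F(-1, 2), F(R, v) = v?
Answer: -23/275 ≈ -0.083636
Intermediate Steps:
m = -23/5 (m = -5 + (⅕)*2 = -5 + ⅖ = -23/5 ≈ -4.6000)
(m + P(13, 0))/55 = (-23/5 + 0)/55 = -23/5*1/55 = -23/275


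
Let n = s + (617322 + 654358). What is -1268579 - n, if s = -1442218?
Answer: -1098041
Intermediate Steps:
n = -170538 (n = -1442218 + (617322 + 654358) = -1442218 + 1271680 = -170538)
-1268579 - n = -1268579 - 1*(-170538) = -1268579 + 170538 = -1098041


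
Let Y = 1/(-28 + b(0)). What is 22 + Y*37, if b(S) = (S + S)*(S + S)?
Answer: 579/28 ≈ 20.679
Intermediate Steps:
b(S) = 4*S² (b(S) = (2*S)*(2*S) = 4*S²)
Y = -1/28 (Y = 1/(-28 + 4*0²) = 1/(-28 + 4*0) = 1/(-28 + 0) = 1/(-28) = -1/28 ≈ -0.035714)
22 + Y*37 = 22 - 1/28*37 = 22 - 37/28 = 579/28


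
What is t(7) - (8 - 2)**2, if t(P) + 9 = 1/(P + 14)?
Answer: -944/21 ≈ -44.952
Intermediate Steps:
t(P) = -9 + 1/(14 + P) (t(P) = -9 + 1/(P + 14) = -9 + 1/(14 + P))
t(7) - (8 - 2)**2 = (-125 - 9*7)/(14 + 7) - (8 - 2)**2 = (-125 - 63)/21 - 1*6**2 = (1/21)*(-188) - 1*36 = -188/21 - 36 = -944/21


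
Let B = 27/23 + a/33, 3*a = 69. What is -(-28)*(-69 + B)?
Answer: -1426628/759 ≈ -1879.6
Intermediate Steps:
a = 23 (a = (⅓)*69 = 23)
B = 1420/759 (B = 27/23 + 23/33 = 1420/759 ≈ 1.8709)
-(-28)*(-69 + B) = -(-28)*(-69 + 1420/759) = -(-28)*(-50951)/759 = -1*1426628/759 = -1426628/759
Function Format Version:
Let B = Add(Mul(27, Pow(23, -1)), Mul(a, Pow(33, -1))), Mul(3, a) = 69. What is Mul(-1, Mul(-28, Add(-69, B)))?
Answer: Rational(-1426628, 759) ≈ -1879.6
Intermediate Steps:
a = 23 (a = Mul(Rational(1, 3), 69) = 23)
B = Rational(1420, 759) (B = Add(Mul(27, Pow(23, -1)), Mul(23, Pow(33, -1))) = Add(Mul(27, Rational(1, 23)), Mul(23, Rational(1, 33))) = Add(Rational(27, 23), Rational(23, 33)) = Rational(1420, 759) ≈ 1.8709)
Mul(-1, Mul(-28, Add(-69, B))) = Mul(-1, Mul(-28, Add(-69, Rational(1420, 759)))) = Mul(-1, Mul(-28, Rational(-50951, 759))) = Mul(-1, Rational(1426628, 759)) = Rational(-1426628, 759)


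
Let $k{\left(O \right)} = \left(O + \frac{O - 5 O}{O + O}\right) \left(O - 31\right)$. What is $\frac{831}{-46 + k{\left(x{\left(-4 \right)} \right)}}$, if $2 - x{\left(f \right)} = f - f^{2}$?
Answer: $- \frac{831}{226} \approx -3.677$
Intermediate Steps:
$x{\left(f \right)} = 2 + f^{2} - f$ ($x{\left(f \right)} = 2 - \left(f - f^{2}\right) = 2 + \left(f^{2} - f\right) = 2 + f^{2} - f$)
$k{\left(O \right)} = \left(-31 + O\right) \left(-2 + O\right)$ ($k{\left(O \right)} = \left(O + \frac{\left(-4\right) O}{2 O}\right) \left(-31 + O\right) = \left(O + - 4 O \frac{1}{2 O}\right) \left(-31 + O\right) = \left(O - 2\right) \left(-31 + O\right) = \left(-2 + O\right) \left(-31 + O\right) = \left(-31 + O\right) \left(-2 + O\right)$)
$\frac{831}{-46 + k{\left(x{\left(-4 \right)} \right)}} = \frac{831}{-46 + \left(62 + \left(2 + \left(-4\right)^{2} - -4\right)^{2} - 33 \left(2 + \left(-4\right)^{2} - -4\right)\right)} = \frac{831}{-46 + \left(62 + \left(2 + 16 + 4\right)^{2} - 33 \left(2 + 16 + 4\right)\right)} = \frac{831}{-46 + \left(62 + 22^{2} - 726\right)} = \frac{831}{-46 + \left(62 + 484 - 726\right)} = \frac{831}{-46 - 180} = \frac{831}{-226} = 831 \left(- \frac{1}{226}\right) = - \frac{831}{226}$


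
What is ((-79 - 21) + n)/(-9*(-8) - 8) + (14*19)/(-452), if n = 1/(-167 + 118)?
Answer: -762357/354368 ≈ -2.1513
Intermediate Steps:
n = -1/49 (n = 1/(-49) = -1/49 ≈ -0.020408)
((-79 - 21) + n)/(-9*(-8) - 8) + (14*19)/(-452) = ((-79 - 21) - 1/49)/(-9*(-8) - 8) + (14*19)/(-452) = (-100 - 1/49)/(72 - 8) + 266*(-1/452) = -4901/49/64 - 133/226 = -4901/49*1/64 - 133/226 = -4901/3136 - 133/226 = -762357/354368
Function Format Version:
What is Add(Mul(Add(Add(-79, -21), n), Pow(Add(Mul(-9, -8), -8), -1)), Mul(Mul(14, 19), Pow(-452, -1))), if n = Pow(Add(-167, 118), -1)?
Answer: Rational(-762357, 354368) ≈ -2.1513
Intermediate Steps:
n = Rational(-1, 49) (n = Pow(-49, -1) = Rational(-1, 49) ≈ -0.020408)
Add(Mul(Add(Add(-79, -21), n), Pow(Add(Mul(-9, -8), -8), -1)), Mul(Mul(14, 19), Pow(-452, -1))) = Add(Mul(Add(Add(-79, -21), Rational(-1, 49)), Pow(Add(Mul(-9, -8), -8), -1)), Mul(Mul(14, 19), Pow(-452, -1))) = Add(Mul(Add(-100, Rational(-1, 49)), Pow(Add(72, -8), -1)), Mul(266, Rational(-1, 452))) = Add(Mul(Rational(-4901, 49), Pow(64, -1)), Rational(-133, 226)) = Add(Mul(Rational(-4901, 49), Rational(1, 64)), Rational(-133, 226)) = Add(Rational(-4901, 3136), Rational(-133, 226)) = Rational(-762357, 354368)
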